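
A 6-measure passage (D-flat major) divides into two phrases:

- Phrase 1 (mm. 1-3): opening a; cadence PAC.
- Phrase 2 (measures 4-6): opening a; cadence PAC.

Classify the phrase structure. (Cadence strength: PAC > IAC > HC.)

Both phrases have the same opening (a) and the same cadence (perfect authentic cadence): the second is a restatement, not a consequent, so this is a repeated phrase rather than a period.

repeated phrase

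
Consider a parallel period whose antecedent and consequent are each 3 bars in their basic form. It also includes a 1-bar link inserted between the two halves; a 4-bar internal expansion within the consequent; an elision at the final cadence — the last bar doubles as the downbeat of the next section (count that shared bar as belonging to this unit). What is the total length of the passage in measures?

Basic parallel period: 3 + 3 = 6 bars.
6 (basic form) + 1 (link) + 4 (internal expansion) = 11.
The elision shares a bar with the next section but does not change this unit's count.

11 measures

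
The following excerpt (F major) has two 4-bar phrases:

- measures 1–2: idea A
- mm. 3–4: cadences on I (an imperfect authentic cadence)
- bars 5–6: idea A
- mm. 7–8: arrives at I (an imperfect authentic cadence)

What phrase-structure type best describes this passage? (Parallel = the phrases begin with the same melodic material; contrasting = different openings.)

repeated phrase

Both phrases have the same opening (A) and the same cadence (imperfect authentic cadence): the second is a restatement, not a consequent, so this is a repeated phrase rather than a period.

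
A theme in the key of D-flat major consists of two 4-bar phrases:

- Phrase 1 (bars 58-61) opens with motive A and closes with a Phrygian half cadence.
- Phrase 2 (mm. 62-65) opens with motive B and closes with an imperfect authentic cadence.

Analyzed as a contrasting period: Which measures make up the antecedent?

The antecedent is the phrase ending with the weaker cadence (Phrygian half cadence, phrase 1) and the consequent the one ending more conclusively (imperfect authentic cadence, phrase 2); the antecedent is mm. 58–61.

measures 58–61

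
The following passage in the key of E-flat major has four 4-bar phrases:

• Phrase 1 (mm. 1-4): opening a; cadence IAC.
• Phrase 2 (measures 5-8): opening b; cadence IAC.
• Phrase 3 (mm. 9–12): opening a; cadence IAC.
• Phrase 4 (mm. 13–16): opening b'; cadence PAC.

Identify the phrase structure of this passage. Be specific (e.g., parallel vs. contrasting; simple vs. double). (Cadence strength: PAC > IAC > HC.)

parallel double period

Four phrases in two halves: the first half (mm. 1–8) ends with an imperfect authentic cadence, the second (measures 9–16) with a perfect authentic cadence — a large antecedent–consequent pair, i.e. a double period.
Phrase 3 begins with the same material as phrase 1, making it parallel.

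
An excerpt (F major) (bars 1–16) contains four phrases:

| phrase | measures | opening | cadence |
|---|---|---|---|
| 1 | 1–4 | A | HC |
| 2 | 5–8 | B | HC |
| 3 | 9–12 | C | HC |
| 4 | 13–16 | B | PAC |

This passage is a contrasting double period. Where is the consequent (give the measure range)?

In a double period the four phrases pair into a large antecedent (phrases 1–2, ending half cadence) and a large consequent (phrases 3–4, ending perfect authentic cadence). The consequent spans mm. 9–16.

measures 9–16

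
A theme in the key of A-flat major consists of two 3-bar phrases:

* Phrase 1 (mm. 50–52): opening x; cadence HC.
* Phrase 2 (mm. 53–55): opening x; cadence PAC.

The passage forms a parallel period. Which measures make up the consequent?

The phrase ending with the weaker cadence (half cadence) is the antecedent; the one ending more conclusively (perfect authentic cadence) is the consequent. The consequent is measures 53–55.

measures 53–55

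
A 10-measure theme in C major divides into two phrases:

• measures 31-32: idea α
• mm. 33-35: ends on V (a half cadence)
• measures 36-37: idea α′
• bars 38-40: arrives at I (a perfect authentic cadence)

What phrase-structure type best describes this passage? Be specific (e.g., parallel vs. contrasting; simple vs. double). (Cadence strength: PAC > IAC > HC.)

Phrase 1 ends with a half cadence (weaker) and phrase 2 with a perfect authentic cadence (stronger): antecedent + consequent = a period.
The two phrases open with the same material (α / α′), so the period is parallel.

parallel period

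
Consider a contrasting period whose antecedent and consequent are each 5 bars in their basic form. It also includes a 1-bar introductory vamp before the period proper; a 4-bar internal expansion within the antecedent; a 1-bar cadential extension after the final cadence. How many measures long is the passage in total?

Basic contrasting period: 5 + 5 = 10 bars.
10 (basic form) + 1 (introduction) + 4 (internal expansion) + 1 (cadential extension) = 16.

16 measures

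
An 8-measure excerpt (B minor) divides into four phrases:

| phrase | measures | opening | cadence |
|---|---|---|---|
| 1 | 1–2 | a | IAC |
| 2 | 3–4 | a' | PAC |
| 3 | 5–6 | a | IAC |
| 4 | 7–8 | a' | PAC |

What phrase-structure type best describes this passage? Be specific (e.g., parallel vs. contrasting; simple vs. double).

The cadence pattern IAC–PAC–IAC–PAC is weak–strong twice, and phrases 3–4 restate phrases 1–2: a period heard twice, not a double period (which would end weakly at phrase 2).

repeated period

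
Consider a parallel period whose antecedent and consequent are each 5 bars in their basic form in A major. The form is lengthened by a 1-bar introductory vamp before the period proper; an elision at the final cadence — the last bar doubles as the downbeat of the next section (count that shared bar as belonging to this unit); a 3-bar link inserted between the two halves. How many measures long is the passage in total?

Basic parallel period: 5 + 5 = 10 bars.
10 (basic form) + 1 (introduction) + 3 (link) = 14.
The elision shares a bar with the next section but does not change this unit's count.

14 measures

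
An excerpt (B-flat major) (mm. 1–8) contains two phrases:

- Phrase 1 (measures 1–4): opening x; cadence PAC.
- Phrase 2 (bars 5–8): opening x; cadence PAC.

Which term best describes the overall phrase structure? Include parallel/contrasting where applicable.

Both phrases have the same opening (x) and the same cadence (perfect authentic cadence): the second is a restatement, not a consequent, so this is a repeated phrase rather than a period.

repeated phrase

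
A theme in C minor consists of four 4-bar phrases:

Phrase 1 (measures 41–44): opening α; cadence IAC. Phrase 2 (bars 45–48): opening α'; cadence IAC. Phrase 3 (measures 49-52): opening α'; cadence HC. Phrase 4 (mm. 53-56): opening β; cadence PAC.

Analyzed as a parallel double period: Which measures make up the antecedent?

measures 41–48

In a double period the four phrases pair into a large antecedent (phrases 1–2, ending imperfect authentic cadence) and a large consequent (phrases 3–4, ending perfect authentic cadence). The antecedent spans measures 41-48.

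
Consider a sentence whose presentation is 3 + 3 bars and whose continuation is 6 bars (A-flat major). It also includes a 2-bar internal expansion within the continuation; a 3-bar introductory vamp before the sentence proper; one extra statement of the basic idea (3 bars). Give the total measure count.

Basic sentence: 3 + 3 + 6 = 12 bars.
12 (basic form) + 2 (internal expansion) + 3 (introduction) + 3 (extra statement) = 20.

20 measures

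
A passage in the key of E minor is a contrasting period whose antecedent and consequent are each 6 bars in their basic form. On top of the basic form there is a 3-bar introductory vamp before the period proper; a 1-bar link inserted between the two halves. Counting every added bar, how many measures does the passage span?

Basic contrasting period: 6 + 6 = 12 bars.
12 (basic form) + 3 (introduction) + 1 (link) = 16.

16 measures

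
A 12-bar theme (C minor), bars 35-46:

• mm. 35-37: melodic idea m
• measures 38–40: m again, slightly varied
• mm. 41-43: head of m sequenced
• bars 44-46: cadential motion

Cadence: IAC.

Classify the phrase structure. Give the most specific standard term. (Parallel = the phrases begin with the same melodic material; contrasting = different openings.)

Basic idea (mm. 35–37) + its repetition (bars 38–40) form the presentation; fragmentation and cadence (bars 41–46) form the continuation — the 12-bar whole is a sentence.

sentence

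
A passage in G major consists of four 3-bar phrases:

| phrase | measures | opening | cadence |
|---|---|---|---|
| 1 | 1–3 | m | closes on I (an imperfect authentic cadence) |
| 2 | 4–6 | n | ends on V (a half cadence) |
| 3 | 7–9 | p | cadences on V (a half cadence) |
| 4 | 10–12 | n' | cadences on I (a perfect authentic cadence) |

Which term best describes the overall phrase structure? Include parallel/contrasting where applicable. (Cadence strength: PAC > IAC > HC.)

Four phrases in two halves: the first half (measures 1–6) ends with a half cadence, the second (mm. 7–12) with a perfect authentic cadence — a large antecedent–consequent pair, i.e. a double period.
Phrase 3 begins with different material from phrase 1, making it contrasting.

contrasting double period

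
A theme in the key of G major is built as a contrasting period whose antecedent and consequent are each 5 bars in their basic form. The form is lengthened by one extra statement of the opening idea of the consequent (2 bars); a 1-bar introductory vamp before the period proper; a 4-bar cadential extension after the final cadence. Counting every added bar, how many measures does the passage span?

17 measures

Basic contrasting period: 5 + 5 = 10 bars.
10 (basic form) + 2 (extra statement) + 1 (introduction) + 4 (cadential extension) = 17.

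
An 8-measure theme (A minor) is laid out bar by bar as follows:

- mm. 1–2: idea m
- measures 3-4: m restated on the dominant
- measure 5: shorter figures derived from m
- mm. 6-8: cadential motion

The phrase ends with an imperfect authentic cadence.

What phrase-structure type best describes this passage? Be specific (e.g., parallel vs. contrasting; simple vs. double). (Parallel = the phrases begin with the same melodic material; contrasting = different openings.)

Basic idea (mm. 1–2) + its repetition (bars 3–4) form the presentation; fragmentation and cadence (measures 5-8) form the continuation — the 8-bar whole is a sentence.

sentence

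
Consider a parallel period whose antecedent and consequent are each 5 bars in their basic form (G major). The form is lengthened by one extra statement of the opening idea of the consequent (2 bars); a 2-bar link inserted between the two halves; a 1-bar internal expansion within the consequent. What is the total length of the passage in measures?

Basic parallel period: 5 + 5 = 10 bars.
10 (basic form) + 2 (extra statement) + 2 (link) + 1 (internal expansion) = 15.

15 measures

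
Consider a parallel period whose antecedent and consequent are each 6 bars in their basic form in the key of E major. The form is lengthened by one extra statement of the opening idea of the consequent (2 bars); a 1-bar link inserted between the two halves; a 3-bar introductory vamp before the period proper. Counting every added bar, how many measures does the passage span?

18 measures

Basic parallel period: 6 + 6 = 12 bars.
12 (basic form) + 2 (extra statement) + 1 (link) + 3 (introduction) = 18.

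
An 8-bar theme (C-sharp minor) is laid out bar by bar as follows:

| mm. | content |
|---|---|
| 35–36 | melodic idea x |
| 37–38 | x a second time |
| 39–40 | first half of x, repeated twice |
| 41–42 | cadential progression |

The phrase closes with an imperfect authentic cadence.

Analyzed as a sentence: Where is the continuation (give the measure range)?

measures 39–42

After the presentation (measures 35-38), the continuation covers the fragmentation through the cadence: bars 39-42.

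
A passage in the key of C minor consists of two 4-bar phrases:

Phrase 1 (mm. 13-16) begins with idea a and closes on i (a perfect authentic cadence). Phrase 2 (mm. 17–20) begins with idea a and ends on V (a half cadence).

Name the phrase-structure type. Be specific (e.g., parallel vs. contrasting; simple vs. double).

phrase group

The second phrase closes with a half cadence, which is not stronger than the first phrase's perfect authentic cadence; without a weak→strong cadential pair there is no antecedent–consequent relationship, so this is a phrase group rather than a period.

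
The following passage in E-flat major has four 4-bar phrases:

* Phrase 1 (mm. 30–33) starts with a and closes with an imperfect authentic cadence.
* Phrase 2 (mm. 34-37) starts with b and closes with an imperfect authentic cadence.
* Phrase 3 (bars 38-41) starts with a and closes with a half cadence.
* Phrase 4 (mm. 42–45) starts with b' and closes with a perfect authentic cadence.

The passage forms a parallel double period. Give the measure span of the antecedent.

measures 30–37

In a double period the four phrases pair into a large antecedent (phrases 1–2, ending imperfect authentic cadence) and a large consequent (phrases 3–4, ending perfect authentic cadence). The antecedent spans mm. 30-37.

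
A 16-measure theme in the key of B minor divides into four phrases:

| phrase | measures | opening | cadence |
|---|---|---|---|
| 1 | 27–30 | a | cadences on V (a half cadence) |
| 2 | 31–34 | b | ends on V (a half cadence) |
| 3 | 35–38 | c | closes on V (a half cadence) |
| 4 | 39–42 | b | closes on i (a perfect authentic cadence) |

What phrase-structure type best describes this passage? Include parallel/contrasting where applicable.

Four phrases in two halves: the first half (mm. 27–34) ends with a half cadence, the second (measures 35–42) with a perfect authentic cadence — a large antecedent–consequent pair, i.e. a double period.
Phrase 3 begins with different material from phrase 1, making it contrasting.

contrasting double period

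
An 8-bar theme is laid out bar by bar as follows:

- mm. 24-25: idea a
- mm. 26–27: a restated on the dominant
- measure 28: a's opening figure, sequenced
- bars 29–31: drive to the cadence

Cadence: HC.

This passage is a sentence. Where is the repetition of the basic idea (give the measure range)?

measures 26–27

The presentation of a sentence is the basic idea (mm. 24–25) plus its repetition (bars 26-27); the repetition of the basic idea is therefore mm. 26–27.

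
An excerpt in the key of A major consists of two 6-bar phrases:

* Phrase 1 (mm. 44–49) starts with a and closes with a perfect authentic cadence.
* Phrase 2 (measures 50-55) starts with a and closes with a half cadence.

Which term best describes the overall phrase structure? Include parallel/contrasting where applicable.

The second phrase closes with a half cadence, which is not stronger than the first phrase's perfect authentic cadence; without a weak→strong cadential pair there is no antecedent–consequent relationship, so this is a phrase group rather than a period.

phrase group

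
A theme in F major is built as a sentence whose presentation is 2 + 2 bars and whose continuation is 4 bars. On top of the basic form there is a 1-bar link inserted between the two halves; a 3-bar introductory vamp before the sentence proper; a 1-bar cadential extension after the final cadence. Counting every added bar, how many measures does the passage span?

Basic sentence: 2 + 2 + 4 = 8 bars.
8 (basic form) + 1 (link) + 3 (introduction) + 1 (cadential extension) = 13.

13 measures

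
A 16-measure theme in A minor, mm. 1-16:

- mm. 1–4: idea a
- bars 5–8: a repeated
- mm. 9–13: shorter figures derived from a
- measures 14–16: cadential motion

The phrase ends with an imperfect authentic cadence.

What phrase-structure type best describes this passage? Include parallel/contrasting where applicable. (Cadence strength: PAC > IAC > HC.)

sentence

Basic idea (mm. 1–4) + its repetition (mm. 5–8) form the presentation; fragmentation and cadence (mm. 9-16) form the continuation — the 16-bar whole is a sentence.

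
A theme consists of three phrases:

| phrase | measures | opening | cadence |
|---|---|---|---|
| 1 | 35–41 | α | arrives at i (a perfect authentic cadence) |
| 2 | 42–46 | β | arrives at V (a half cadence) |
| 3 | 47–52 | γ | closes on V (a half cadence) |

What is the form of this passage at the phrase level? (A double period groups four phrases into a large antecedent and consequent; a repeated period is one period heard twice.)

phrase group

The final phrase closes with a half cadence, which is not stronger than the preceding half cadence; the 3 phrases lack an overall antecedent–consequent design and so form a phrase group.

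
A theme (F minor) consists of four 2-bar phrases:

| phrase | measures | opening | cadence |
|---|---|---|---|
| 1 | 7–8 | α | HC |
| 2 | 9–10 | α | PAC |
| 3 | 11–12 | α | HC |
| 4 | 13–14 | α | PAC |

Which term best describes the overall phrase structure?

The cadence pattern HC–PAC–HC–PAC is weak–strong twice, and phrases 3–4 restate phrases 1–2: a period heard twice, not a double period (which would end weakly at phrase 2).

repeated period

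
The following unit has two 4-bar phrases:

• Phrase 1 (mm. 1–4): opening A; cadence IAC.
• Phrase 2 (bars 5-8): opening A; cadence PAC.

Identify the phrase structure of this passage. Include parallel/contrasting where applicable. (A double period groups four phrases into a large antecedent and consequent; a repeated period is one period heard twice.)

parallel period

Phrase 1 ends with an imperfect authentic cadence (weaker) and phrase 2 with a perfect authentic cadence (stronger): antecedent + consequent = a period.
The two phrases open with the same material (A / A), so the period is parallel.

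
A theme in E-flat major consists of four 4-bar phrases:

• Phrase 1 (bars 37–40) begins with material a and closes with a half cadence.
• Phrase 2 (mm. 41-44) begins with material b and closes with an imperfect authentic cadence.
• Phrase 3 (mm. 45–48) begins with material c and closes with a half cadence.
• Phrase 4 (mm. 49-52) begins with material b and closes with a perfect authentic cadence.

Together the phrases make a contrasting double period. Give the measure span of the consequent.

In a double period the first pair of phrases (ending imperfect authentic cadence) is the large antecedent and the second pair (ending perfect authentic cadence) is the large consequent; the consequent is measures 45–52.

measures 45–52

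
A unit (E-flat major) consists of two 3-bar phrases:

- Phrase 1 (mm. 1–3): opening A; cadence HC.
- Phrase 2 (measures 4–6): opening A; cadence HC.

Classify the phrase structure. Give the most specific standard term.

repeated phrase

Both phrases have the same opening (A) and the same cadence (half cadence): the second is a restatement, not a consequent, so this is a repeated phrase rather than a period.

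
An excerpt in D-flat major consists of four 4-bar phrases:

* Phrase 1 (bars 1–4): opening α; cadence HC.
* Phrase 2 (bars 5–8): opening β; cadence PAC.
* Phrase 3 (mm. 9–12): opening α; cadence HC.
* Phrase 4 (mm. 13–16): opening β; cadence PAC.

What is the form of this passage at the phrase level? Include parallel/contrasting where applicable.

The cadence pattern HC–PAC–HC–PAC is weak–strong twice, and phrases 3–4 restate phrases 1–2: a period heard twice, not a double period (which would end weakly at phrase 2).

repeated period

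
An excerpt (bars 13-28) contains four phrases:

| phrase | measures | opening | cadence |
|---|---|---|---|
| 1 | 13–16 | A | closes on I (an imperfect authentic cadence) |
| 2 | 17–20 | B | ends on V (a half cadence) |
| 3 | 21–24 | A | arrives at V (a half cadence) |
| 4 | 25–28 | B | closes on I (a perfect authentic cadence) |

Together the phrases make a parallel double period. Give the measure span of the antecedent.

measures 13–20

In a double period the first pair of phrases (ending half cadence) is the large antecedent and the second pair (ending perfect authentic cadence) is the large consequent; the antecedent is measures 13–20.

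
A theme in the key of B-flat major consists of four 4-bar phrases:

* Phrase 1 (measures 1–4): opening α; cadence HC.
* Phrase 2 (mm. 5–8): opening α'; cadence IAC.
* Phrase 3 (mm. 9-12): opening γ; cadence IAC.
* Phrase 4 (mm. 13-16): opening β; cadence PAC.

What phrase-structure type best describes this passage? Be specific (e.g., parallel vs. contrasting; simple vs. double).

Four phrases in two halves: the first half (measures 1–8) ends with an imperfect authentic cadence, the second (measures 9–16) with a perfect authentic cadence — a large antecedent–consequent pair, i.e. a double period.
Phrase 3 begins with different material from phrase 1, making it contrasting.

contrasting double period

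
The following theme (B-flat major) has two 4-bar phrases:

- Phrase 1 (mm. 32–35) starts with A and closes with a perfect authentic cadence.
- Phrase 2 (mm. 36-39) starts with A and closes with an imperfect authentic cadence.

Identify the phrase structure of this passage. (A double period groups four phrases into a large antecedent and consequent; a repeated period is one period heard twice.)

phrase group

The second phrase closes with an imperfect authentic cadence, which is not stronger than the first phrase's perfect authentic cadence; without a weak→strong cadential pair there is no antecedent–consequent relationship, so this is a phrase group rather than a period.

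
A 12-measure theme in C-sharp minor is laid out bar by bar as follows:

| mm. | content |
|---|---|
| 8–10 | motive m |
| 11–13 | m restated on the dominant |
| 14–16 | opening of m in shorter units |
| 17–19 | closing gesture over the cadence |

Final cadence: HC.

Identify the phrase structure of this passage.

sentence

Basic idea (mm. 8-10) + its repetition (mm. 11–13) form the presentation; fragmentation and cadence (mm. 14-19) form the continuation — the 12-bar whole is a sentence.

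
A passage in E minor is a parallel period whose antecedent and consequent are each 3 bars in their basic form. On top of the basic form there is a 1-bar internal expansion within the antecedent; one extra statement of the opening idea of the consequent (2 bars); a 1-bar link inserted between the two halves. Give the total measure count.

10 measures

Basic parallel period: 3 + 3 = 6 bars.
6 (basic form) + 1 (internal expansion) + 2 (extra statement) + 1 (link) = 10.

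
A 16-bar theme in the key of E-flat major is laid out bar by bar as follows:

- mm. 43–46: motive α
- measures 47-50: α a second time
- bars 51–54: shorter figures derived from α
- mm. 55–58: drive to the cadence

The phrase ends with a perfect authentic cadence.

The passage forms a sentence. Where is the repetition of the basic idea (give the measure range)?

The presentation of a sentence is the basic idea (mm. 43–46) plus its repetition (mm. 47-50); the repetition of the basic idea is therefore mm. 47–50.

measures 47–50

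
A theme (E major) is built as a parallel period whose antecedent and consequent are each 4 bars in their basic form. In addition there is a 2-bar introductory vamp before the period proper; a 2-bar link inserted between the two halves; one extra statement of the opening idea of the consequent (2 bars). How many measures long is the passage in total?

14 measures

Basic parallel period: 4 + 4 = 8 bars.
8 (basic form) + 2 (introduction) + 2 (link) + 2 (extra statement) = 14.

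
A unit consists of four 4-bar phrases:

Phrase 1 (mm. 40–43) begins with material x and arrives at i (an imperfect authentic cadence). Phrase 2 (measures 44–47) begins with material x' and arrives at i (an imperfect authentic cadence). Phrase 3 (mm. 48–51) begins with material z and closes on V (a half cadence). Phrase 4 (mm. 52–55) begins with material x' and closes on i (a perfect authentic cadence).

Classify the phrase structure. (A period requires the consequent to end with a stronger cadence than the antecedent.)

contrasting double period

Four phrases in two halves: the first half (mm. 40–47) ends with an imperfect authentic cadence, the second (measures 48–55) with a perfect authentic cadence — a large antecedent–consequent pair, i.e. a double period.
Phrase 3 begins with different material from phrase 1, making it contrasting.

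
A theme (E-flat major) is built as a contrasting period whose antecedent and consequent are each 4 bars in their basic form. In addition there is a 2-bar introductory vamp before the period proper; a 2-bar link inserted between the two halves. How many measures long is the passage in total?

Basic contrasting period: 4 + 4 = 8 bars.
8 (basic form) + 2 (introduction) + 2 (link) = 12.

12 measures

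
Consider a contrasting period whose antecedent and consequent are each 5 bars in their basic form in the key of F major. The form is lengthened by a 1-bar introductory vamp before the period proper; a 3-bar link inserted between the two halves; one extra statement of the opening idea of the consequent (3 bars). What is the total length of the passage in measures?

Basic contrasting period: 5 + 5 = 10 bars.
10 (basic form) + 1 (introduction) + 3 (link) + 3 (extra statement) = 17.

17 measures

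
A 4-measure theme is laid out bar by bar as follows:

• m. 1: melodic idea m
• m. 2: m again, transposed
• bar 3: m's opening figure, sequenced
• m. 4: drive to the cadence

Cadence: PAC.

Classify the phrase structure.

sentence

Basic idea (bar 1) + its repetition (bar 2) form the presentation; fragmentation and cadence (mm. 3-4) form the continuation — the 4-bar whole is a sentence.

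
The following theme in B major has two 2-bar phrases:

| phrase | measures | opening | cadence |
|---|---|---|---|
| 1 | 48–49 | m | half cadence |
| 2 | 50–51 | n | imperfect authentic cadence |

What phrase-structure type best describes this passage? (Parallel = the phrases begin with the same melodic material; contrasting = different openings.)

contrasting period

Phrase 1 ends with a half cadence (weaker) and phrase 2 with an imperfect authentic cadence (stronger): antecedent + consequent = a period.
The two phrases open with different material (m / n), so the period is contrasting.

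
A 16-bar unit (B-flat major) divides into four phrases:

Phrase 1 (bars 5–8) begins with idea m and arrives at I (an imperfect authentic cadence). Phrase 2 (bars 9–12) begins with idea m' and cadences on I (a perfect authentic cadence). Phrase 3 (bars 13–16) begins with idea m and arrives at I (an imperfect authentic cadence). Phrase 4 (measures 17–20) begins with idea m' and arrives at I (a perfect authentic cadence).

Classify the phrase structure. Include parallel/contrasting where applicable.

The cadence pattern IAC–PAC–IAC–PAC is weak–strong twice, and phrases 3–4 restate phrases 1–2: a period heard twice, not a double period (which would end weakly at phrase 2).

repeated period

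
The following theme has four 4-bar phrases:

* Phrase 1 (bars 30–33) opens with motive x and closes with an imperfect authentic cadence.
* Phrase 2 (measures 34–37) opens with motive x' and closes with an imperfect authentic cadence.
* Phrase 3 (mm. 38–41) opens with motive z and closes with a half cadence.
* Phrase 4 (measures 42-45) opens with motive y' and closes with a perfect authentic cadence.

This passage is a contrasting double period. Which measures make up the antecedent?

In a double period the four phrases pair into a large antecedent (phrases 1–2, ending imperfect authentic cadence) and a large consequent (phrases 3–4, ending perfect authentic cadence). The antecedent spans bars 30–37.

measures 30–37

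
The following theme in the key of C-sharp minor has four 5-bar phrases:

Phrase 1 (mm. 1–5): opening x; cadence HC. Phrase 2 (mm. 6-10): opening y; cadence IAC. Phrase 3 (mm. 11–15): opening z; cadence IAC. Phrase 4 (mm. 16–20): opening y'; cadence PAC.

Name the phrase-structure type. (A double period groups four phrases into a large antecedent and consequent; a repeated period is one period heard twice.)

Four phrases in two halves: the first half (mm. 1–10) ends with an imperfect authentic cadence, the second (mm. 11–20) with a perfect authentic cadence — a large antecedent–consequent pair, i.e. a double period.
Phrase 3 begins with different material from phrase 1, making it contrasting.

contrasting double period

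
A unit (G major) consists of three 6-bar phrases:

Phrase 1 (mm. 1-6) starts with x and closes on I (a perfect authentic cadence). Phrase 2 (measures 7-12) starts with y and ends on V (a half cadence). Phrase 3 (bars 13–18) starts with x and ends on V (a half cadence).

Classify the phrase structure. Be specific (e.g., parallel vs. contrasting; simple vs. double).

The final phrase closes with a half cadence, which is not stronger than the preceding half cadence; the 3 phrases lack an overall antecedent–consequent design and so form a phrase group.

phrase group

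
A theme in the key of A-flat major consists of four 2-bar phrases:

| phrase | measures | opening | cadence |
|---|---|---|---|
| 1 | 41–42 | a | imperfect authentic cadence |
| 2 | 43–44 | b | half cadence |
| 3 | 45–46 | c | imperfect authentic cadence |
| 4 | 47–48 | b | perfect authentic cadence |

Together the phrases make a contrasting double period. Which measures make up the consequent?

measures 45–48

In a double period the first pair of phrases (ending half cadence) is the large antecedent and the second pair (ending perfect authentic cadence) is the large consequent; the consequent is measures 45–48.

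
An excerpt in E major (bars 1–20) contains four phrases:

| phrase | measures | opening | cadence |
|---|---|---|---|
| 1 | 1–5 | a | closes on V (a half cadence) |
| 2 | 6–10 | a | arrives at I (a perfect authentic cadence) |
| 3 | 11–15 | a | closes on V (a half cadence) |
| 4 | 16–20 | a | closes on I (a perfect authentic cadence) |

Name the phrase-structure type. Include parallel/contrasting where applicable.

repeated period

The cadence pattern HC–PAC–HC–PAC is weak–strong twice, and phrases 3–4 restate phrases 1–2: a period heard twice, not a double period (which would end weakly at phrase 2).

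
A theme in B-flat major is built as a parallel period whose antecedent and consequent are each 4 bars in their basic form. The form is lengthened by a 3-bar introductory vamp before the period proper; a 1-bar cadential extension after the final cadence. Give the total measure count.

Basic parallel period: 4 + 4 = 8 bars.
8 (basic form) + 3 (introduction) + 1 (cadential extension) = 12.

12 measures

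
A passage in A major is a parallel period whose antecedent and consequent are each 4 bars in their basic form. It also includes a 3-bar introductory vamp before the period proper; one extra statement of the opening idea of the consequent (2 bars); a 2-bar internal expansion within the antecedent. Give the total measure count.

15 measures

Basic parallel period: 4 + 4 = 8 bars.
8 (basic form) + 3 (introduction) + 2 (extra statement) + 2 (internal expansion) = 15.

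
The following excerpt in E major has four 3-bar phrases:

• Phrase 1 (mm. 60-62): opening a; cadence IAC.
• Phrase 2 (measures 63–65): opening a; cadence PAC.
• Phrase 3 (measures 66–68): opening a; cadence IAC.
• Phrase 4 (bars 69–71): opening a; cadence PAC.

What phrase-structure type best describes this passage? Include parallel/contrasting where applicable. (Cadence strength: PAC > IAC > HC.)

The cadence pattern IAC–PAC–IAC–PAC is weak–strong twice, and phrases 3–4 restate phrases 1–2: a period heard twice, not a double period (which would end weakly at phrase 2).

repeated period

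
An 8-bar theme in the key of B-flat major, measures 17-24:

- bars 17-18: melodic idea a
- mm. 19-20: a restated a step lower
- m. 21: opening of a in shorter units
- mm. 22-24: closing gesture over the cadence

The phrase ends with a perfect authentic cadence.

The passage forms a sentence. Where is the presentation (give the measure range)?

measures 17–20

The presentation of a sentence is the basic idea (mm. 17–18) plus its repetition (measures 19-20); the presentation is therefore bars 17–20.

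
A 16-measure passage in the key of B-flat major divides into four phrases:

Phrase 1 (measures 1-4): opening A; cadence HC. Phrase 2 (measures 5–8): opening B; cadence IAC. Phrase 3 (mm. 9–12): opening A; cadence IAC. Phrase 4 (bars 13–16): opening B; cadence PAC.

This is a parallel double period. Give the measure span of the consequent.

In a double period the first pair of phrases (ending imperfect authentic cadence) is the large antecedent and the second pair (ending perfect authentic cadence) is the large consequent; the consequent is measures 9–16.

measures 9–16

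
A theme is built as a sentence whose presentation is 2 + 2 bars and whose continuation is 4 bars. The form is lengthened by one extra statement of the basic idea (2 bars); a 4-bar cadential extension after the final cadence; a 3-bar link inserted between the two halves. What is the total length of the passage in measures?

Basic sentence: 2 + 2 + 4 = 8 bars.
8 (basic form) + 2 (extra statement) + 4 (cadential extension) + 3 (link) = 17.

17 measures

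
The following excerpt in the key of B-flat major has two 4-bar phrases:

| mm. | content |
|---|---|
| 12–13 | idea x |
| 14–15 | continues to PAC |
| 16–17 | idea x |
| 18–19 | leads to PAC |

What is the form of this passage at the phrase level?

Both phrases have the same opening (x) and the same cadence (perfect authentic cadence): the second is a restatement, not a consequent, so this is a repeated phrase rather than a period.

repeated phrase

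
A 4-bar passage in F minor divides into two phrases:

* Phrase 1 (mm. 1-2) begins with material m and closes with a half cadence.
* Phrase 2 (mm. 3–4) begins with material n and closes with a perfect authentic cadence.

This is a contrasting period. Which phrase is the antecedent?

phrase 1

The phrase ending with the weaker cadence (half cadence) is the antecedent; the one ending more conclusively (perfect authentic cadence) is the consequent. The antecedent is phrase 1.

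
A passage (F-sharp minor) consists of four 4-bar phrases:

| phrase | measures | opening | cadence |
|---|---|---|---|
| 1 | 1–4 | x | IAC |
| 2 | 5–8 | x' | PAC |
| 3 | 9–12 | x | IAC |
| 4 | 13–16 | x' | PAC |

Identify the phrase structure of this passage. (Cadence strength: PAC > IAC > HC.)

repeated period

The cadence pattern IAC–PAC–IAC–PAC is weak–strong twice, and phrases 3–4 restate phrases 1–2: a period heard twice, not a double period (which would end weakly at phrase 2).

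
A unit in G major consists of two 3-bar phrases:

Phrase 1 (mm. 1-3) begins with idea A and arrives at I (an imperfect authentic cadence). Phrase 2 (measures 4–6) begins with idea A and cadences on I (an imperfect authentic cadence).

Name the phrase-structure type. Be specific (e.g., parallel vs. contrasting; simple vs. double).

Both phrases have the same opening (A) and the same cadence (imperfect authentic cadence): the second is a restatement, not a consequent, so this is a repeated phrase rather than a period.

repeated phrase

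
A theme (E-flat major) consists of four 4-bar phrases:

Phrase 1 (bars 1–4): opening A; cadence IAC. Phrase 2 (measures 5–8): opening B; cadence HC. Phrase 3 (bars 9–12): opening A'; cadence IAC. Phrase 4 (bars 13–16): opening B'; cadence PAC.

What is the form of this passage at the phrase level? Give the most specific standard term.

Four phrases in two halves: the first half (bars 1–8) ends with a half cadence, the second (measures 9-16) with a perfect authentic cadence — a large antecedent–consequent pair, i.e. a double period.
Phrase 3 begins with the same material as phrase 1, making it parallel.

parallel double period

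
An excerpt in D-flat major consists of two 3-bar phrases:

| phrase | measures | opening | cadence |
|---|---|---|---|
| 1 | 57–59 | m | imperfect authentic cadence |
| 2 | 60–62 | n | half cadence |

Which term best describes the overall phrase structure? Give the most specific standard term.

phrase group

The second phrase closes with a half cadence, which is not stronger than the first phrase's imperfect authentic cadence; without a weak→strong cadential pair there is no antecedent–consequent relationship, so this is a phrase group rather than a period.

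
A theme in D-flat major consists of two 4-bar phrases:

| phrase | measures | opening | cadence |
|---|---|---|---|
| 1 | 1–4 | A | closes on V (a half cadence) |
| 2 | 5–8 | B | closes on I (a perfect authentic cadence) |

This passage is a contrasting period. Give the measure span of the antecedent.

The antecedent is the phrase ending with the weaker cadence (half cadence, phrase 1) and the consequent the one ending more conclusively (perfect authentic cadence, phrase 2); the antecedent is bars 1–4.

measures 1–4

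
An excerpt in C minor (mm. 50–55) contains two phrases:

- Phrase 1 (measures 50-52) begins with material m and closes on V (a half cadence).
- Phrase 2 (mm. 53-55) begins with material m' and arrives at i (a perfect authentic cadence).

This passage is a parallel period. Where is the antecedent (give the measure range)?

measures 50–52

The antecedent is the phrase ending with the weaker cadence (half cadence, phrase 1) and the consequent the one ending more conclusively (perfect authentic cadence, phrase 2); the antecedent is measures 50–52.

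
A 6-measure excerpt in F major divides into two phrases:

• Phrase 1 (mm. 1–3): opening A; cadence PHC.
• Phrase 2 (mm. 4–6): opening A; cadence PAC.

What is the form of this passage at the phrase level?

parallel period

Phrase 1 ends with a Phrygian half cadence (weaker) and phrase 2 with a perfect authentic cadence (stronger): antecedent + consequent = a period.
The two phrases open with the same material (A / A), so the period is parallel.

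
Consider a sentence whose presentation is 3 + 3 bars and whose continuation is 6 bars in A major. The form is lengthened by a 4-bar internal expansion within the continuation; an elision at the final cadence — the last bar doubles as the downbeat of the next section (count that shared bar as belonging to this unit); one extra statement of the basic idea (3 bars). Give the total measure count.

Basic sentence: 3 + 3 + 6 = 12 bars.
12 (basic form) + 4 (internal expansion) + 3 (extra statement) = 19.
The elision shares a bar with the next section but does not change this unit's count.

19 measures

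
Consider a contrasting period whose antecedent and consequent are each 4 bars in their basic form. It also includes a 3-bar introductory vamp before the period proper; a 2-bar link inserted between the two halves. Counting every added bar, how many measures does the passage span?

13 measures

Basic contrasting period: 4 + 4 = 8 bars.
8 (basic form) + 3 (introduction) + 2 (link) = 13.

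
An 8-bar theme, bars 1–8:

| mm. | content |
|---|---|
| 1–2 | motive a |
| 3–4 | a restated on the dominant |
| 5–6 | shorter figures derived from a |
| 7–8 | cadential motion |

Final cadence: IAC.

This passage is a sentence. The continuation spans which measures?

After the presentation (measures 1–4), the continuation covers the fragmentation through the cadence: mm. 5–8.

measures 5–8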